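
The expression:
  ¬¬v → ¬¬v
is always true.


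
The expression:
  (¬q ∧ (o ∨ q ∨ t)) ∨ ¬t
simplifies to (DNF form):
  ¬q ∨ ¬t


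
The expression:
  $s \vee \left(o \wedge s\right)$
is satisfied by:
  {s: True}


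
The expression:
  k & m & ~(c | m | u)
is never true.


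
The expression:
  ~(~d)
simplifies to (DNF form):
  d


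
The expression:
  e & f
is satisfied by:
  {e: True, f: True}


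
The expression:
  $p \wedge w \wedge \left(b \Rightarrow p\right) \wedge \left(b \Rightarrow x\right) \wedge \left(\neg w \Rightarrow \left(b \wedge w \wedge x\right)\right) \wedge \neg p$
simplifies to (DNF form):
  $\text{False}$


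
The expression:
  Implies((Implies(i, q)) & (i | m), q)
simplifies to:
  i | q | ~m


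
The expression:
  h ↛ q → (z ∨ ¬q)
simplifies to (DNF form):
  True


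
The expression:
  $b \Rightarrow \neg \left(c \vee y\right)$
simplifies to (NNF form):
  $\left(\neg c \wedge \neg y\right) \vee \neg b$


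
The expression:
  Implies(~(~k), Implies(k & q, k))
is always true.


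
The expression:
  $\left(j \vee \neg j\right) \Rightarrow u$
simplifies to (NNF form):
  $u$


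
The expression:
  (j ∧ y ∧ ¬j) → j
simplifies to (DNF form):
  True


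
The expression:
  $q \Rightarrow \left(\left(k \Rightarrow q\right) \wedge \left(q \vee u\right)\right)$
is always true.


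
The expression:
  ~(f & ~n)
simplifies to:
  n | ~f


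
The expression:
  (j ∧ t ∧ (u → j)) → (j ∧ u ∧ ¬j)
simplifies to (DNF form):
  ¬j ∨ ¬t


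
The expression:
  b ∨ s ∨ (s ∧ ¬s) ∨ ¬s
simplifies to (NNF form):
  True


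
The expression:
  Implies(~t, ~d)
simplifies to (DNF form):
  t | ~d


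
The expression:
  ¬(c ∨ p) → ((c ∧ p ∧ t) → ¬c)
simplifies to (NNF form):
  True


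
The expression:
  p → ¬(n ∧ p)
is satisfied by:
  {p: False, n: False}
  {n: True, p: False}
  {p: True, n: False}


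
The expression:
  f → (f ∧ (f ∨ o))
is always true.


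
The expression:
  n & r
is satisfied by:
  {r: True, n: True}


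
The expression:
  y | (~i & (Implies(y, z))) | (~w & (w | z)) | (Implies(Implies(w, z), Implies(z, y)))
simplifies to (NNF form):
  y | ~i | ~w | ~z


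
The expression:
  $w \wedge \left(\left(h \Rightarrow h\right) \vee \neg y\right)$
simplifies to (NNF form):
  $w$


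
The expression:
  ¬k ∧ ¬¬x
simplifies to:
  x ∧ ¬k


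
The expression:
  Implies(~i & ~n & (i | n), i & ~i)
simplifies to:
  True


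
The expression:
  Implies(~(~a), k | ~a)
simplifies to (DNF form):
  k | ~a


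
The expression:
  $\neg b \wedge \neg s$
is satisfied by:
  {b: False, s: False}


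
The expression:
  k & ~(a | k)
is never true.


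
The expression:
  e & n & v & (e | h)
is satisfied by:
  {e: True, n: True, v: True}


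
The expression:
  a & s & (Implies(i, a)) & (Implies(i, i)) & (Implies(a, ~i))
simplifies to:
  a & s & ~i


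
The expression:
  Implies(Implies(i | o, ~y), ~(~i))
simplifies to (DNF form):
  i | (o & y)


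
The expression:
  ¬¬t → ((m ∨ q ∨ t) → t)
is always true.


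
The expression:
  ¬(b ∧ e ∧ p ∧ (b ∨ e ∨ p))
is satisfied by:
  {p: False, e: False, b: False}
  {b: True, p: False, e: False}
  {e: True, p: False, b: False}
  {b: True, e: True, p: False}
  {p: True, b: False, e: False}
  {b: True, p: True, e: False}
  {e: True, p: True, b: False}


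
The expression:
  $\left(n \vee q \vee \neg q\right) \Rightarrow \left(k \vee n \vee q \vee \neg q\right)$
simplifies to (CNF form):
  $\text{True}$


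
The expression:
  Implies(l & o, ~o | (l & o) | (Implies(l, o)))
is always true.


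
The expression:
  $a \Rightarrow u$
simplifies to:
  $u \vee \neg a$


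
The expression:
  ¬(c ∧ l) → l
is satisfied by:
  {l: True}


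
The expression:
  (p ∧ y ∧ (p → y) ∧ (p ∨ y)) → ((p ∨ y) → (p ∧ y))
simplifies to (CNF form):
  True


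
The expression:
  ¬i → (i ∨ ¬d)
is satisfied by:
  {i: True, d: False}
  {d: False, i: False}
  {d: True, i: True}


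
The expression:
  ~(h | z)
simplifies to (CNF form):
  ~h & ~z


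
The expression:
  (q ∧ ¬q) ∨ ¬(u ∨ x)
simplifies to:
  ¬u ∧ ¬x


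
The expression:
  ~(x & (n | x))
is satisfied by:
  {x: False}


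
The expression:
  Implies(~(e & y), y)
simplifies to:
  y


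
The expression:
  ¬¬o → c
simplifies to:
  c ∨ ¬o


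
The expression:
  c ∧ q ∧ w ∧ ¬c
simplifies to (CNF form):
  False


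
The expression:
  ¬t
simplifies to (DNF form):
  ¬t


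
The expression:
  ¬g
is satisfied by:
  {g: False}


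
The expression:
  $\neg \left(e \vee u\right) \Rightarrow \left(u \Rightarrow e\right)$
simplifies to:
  $\text{True}$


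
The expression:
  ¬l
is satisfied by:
  {l: False}


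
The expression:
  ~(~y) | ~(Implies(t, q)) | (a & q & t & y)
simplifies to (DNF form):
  y | (t & ~q)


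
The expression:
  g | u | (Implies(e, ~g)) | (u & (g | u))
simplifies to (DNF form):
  True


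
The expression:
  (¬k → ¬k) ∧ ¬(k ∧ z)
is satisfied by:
  {k: False, z: False}
  {z: True, k: False}
  {k: True, z: False}


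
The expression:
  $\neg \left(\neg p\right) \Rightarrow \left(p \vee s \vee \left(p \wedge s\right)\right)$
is always true.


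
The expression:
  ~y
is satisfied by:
  {y: False}


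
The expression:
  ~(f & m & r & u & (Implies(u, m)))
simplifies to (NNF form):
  ~f | ~m | ~r | ~u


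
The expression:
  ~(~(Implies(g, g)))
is always true.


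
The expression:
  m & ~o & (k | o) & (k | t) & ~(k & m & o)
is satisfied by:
  {m: True, k: True, o: False}


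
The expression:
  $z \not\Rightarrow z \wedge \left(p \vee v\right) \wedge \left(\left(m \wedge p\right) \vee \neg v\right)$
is never true.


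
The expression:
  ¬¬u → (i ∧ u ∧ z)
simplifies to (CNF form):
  (i ∨ ¬u) ∧ (z ∨ ¬u)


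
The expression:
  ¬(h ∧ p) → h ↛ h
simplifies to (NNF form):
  h ∧ p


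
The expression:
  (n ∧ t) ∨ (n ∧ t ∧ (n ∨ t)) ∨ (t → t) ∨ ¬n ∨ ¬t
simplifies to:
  True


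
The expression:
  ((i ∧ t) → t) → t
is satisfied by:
  {t: True}


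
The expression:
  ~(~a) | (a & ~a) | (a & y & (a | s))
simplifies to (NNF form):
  a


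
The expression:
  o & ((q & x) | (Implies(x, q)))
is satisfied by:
  {q: True, o: True, x: False}
  {o: True, x: False, q: False}
  {x: True, q: True, o: True}


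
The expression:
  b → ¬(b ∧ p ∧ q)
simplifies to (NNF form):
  ¬b ∨ ¬p ∨ ¬q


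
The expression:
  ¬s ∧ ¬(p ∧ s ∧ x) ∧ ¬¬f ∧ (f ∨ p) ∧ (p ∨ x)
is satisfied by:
  {x: True, p: True, f: True, s: False}
  {x: True, f: True, p: False, s: False}
  {p: True, f: True, x: False, s: False}


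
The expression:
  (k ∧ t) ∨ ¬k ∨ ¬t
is always true.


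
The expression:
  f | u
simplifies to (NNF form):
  f | u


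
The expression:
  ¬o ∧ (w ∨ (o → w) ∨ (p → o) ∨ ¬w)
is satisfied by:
  {o: False}


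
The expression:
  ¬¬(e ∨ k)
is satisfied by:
  {k: True, e: True}
  {k: True, e: False}
  {e: True, k: False}


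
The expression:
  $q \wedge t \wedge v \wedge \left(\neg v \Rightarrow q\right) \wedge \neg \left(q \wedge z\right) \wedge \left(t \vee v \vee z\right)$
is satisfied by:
  {t: True, q: True, v: True, z: False}


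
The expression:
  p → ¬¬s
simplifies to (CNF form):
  s ∨ ¬p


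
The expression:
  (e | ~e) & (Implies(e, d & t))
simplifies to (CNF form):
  (d | ~e) & (t | ~e)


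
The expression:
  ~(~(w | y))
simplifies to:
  w | y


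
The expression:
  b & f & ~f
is never true.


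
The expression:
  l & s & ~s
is never true.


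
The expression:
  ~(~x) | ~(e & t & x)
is always true.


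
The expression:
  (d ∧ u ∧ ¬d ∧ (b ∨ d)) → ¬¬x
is always true.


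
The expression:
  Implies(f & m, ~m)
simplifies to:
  ~f | ~m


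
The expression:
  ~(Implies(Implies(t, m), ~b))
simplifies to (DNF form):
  (b & m) | (b & ~t)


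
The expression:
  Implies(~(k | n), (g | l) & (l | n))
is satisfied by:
  {n: True, k: True, l: True}
  {n: True, k: True, l: False}
  {n: True, l: True, k: False}
  {n: True, l: False, k: False}
  {k: True, l: True, n: False}
  {k: True, l: False, n: False}
  {l: True, k: False, n: False}


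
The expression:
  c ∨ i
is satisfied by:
  {i: True, c: True}
  {i: True, c: False}
  {c: True, i: False}


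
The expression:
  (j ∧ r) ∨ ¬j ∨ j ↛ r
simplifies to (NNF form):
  True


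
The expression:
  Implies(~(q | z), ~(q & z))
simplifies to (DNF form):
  True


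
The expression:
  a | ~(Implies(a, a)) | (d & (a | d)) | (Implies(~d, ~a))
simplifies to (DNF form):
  True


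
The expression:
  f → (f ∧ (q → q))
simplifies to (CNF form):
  True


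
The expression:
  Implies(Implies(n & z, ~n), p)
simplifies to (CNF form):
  (n | p) & (p | z)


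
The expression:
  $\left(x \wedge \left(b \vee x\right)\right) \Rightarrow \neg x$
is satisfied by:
  {x: False}


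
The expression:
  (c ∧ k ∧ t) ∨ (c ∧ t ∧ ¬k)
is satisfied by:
  {t: True, c: True}


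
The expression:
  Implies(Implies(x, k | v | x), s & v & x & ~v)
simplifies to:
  False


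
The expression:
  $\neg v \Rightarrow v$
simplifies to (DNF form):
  $v$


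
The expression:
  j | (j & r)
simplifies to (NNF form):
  j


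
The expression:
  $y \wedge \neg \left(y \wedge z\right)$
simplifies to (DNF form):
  $y \wedge \neg z$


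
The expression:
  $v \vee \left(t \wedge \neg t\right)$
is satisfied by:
  {v: True}


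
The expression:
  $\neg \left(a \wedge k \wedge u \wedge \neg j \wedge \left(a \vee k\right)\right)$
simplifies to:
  $j \vee \neg a \vee \neg k \vee \neg u$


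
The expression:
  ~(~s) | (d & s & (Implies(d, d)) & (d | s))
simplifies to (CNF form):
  s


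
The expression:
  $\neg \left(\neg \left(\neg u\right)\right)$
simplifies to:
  $\neg u$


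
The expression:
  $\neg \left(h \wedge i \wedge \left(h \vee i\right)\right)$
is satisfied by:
  {h: False, i: False}
  {i: True, h: False}
  {h: True, i: False}


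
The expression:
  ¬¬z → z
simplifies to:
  True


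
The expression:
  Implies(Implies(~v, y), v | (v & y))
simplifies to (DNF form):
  v | ~y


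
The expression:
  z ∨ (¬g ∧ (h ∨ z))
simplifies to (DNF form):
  z ∨ (h ∧ ¬g)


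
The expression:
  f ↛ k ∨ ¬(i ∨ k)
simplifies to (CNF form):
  ¬k ∧ (f ∨ ¬i)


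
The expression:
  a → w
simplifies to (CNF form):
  w ∨ ¬a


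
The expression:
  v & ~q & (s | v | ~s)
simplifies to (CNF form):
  v & ~q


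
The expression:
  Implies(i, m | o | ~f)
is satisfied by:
  {o: True, m: True, i: False, f: False}
  {o: True, m: False, i: False, f: False}
  {m: True, f: False, o: False, i: False}
  {f: False, m: False, o: False, i: False}
  {f: True, o: True, m: True, i: False}
  {f: True, o: True, m: False, i: False}
  {f: True, m: True, o: False, i: False}
  {f: True, m: False, o: False, i: False}
  {i: True, o: True, m: True, f: False}
  {i: True, o: True, m: False, f: False}
  {i: True, m: True, o: False, f: False}
  {i: True, m: False, o: False, f: False}
  {f: True, i: True, o: True, m: True}
  {f: True, i: True, o: True, m: False}
  {f: True, i: True, m: True, o: False}


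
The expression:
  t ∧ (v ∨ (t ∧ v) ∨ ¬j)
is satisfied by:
  {t: True, v: True, j: False}
  {t: True, v: False, j: False}
  {t: True, j: True, v: True}


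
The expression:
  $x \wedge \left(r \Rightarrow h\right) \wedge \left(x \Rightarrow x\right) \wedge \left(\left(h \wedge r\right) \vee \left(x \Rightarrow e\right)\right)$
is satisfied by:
  {h: True, e: True, x: True, r: False}
  {e: True, x: True, h: False, r: False}
  {r: True, h: True, e: True, x: True}
  {r: True, h: True, x: True, e: False}


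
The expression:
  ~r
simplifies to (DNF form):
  ~r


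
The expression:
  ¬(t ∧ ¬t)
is always true.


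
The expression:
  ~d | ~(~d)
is always true.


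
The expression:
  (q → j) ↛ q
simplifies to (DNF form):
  ¬q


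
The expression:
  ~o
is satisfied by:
  {o: False}


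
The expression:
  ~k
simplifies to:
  ~k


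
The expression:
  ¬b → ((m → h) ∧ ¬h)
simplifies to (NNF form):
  b ∨ (¬h ∧ ¬m)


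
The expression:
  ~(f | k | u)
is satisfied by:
  {u: False, f: False, k: False}


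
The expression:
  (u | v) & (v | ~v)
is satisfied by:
  {v: True, u: True}
  {v: True, u: False}
  {u: True, v: False}


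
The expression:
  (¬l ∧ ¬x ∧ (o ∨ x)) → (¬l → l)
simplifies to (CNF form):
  l ∨ x ∨ ¬o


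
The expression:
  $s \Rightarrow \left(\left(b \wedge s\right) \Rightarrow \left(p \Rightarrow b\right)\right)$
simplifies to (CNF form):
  $\text{True}$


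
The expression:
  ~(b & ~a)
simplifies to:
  a | ~b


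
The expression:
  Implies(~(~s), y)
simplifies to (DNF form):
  y | ~s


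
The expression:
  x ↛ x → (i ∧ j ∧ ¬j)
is always true.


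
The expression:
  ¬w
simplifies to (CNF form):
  ¬w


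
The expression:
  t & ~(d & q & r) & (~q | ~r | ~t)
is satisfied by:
  {t: True, q: False, r: False}
  {t: True, r: True, q: False}
  {t: True, q: True, r: False}


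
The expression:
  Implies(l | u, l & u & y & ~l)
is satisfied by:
  {u: False, l: False}


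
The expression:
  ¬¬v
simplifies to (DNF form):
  v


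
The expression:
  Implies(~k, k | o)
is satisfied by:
  {k: True, o: True}
  {k: True, o: False}
  {o: True, k: False}


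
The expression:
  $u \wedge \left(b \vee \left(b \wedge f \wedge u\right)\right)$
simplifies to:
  $b \wedge u$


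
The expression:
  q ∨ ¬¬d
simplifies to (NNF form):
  d ∨ q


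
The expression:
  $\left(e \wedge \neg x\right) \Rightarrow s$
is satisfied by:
  {s: True, x: True, e: False}
  {s: True, e: False, x: False}
  {x: True, e: False, s: False}
  {x: False, e: False, s: False}
  {s: True, x: True, e: True}
  {s: True, e: True, x: False}
  {x: True, e: True, s: False}


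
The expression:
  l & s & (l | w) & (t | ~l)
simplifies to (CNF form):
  l & s & t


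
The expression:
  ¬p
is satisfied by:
  {p: False}


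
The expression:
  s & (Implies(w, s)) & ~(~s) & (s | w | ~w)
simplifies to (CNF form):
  s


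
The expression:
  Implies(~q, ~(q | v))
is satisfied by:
  {q: True, v: False}
  {v: False, q: False}
  {v: True, q: True}


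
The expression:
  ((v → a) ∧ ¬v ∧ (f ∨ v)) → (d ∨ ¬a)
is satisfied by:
  {d: True, v: True, a: False, f: False}
  {d: True, v: False, a: False, f: False}
  {v: True, f: False, d: False, a: False}
  {f: False, v: False, d: False, a: False}
  {f: True, d: True, v: True, a: False}
  {f: True, d: True, v: False, a: False}
  {f: True, v: True, d: False, a: False}
  {f: True, v: False, d: False, a: False}
  {a: True, d: True, v: True, f: False}
  {a: True, d: True, v: False, f: False}
  {a: True, v: True, d: False, f: False}
  {a: True, v: False, d: False, f: False}
  {f: True, a: True, d: True, v: True}
  {f: True, a: True, d: True, v: False}
  {f: True, a: True, v: True, d: False}


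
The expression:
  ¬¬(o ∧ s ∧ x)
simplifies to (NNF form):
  o ∧ s ∧ x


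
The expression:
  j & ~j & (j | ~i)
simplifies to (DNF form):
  False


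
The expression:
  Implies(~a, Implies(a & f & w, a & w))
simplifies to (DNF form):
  True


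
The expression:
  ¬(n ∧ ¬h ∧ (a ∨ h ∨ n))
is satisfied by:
  {h: True, n: False}
  {n: False, h: False}
  {n: True, h: True}


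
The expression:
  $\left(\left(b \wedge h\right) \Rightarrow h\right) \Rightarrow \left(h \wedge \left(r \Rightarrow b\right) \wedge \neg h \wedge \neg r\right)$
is never true.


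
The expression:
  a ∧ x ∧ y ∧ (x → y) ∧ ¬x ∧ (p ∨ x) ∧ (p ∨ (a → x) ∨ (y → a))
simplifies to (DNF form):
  False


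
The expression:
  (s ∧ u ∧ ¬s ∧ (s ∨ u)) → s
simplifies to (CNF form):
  True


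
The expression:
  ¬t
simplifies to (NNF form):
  ¬t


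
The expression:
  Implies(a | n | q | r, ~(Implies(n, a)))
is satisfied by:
  {n: True, r: False, a: False, q: False}
  {n: True, q: True, r: False, a: False}
  {n: True, r: True, a: False, q: False}
  {n: True, q: True, r: True, a: False}
  {q: False, r: False, a: False, n: False}


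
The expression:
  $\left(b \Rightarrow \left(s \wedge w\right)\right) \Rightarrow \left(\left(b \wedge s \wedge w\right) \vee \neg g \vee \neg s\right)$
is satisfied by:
  {b: True, s: False, g: False}
  {s: False, g: False, b: False}
  {g: True, b: True, s: False}
  {g: True, s: False, b: False}
  {b: True, s: True, g: False}
  {s: True, b: False, g: False}
  {g: True, s: True, b: True}


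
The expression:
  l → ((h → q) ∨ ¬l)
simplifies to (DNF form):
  q ∨ ¬h ∨ ¬l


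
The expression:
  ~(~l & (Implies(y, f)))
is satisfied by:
  {y: True, l: True, f: False}
  {l: True, f: False, y: False}
  {y: True, l: True, f: True}
  {l: True, f: True, y: False}
  {y: True, f: False, l: False}


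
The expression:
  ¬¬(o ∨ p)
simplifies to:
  o ∨ p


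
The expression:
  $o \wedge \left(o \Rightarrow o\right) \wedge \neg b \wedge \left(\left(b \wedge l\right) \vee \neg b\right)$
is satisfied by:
  {o: True, b: False}


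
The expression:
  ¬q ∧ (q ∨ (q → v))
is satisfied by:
  {q: False}


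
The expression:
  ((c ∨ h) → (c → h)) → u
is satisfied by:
  {c: True, u: True, h: False}
  {u: True, h: False, c: False}
  {c: True, u: True, h: True}
  {u: True, h: True, c: False}
  {c: True, h: False, u: False}


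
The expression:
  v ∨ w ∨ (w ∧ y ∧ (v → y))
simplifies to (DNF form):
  v ∨ w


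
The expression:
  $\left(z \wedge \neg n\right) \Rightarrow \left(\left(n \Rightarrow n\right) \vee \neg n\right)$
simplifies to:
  $\text{True}$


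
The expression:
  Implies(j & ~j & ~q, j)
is always true.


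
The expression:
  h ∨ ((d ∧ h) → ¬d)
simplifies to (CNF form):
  True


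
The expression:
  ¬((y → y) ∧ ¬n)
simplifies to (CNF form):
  n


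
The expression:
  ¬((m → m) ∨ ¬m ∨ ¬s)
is never true.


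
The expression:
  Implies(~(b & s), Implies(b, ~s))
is always true.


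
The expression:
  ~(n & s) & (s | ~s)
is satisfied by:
  {s: False, n: False}
  {n: True, s: False}
  {s: True, n: False}


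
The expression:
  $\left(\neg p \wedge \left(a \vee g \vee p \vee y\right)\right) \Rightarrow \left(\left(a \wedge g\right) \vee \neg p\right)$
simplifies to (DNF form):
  $\text{True}$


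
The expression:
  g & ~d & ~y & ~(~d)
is never true.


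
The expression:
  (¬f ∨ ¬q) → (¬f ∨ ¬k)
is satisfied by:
  {q: True, k: False, f: False}
  {k: False, f: False, q: False}
  {f: True, q: True, k: False}
  {f: True, k: False, q: False}
  {q: True, k: True, f: False}
  {k: True, q: False, f: False}
  {f: True, k: True, q: True}


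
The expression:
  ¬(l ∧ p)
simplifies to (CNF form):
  ¬l ∨ ¬p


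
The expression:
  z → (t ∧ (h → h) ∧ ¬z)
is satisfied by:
  {z: False}


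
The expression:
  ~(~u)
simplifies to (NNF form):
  u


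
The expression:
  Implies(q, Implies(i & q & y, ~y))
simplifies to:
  ~i | ~q | ~y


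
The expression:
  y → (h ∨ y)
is always true.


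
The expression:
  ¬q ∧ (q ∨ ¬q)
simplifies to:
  ¬q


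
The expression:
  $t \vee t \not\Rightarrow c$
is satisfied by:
  {t: True}


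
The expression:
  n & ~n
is never true.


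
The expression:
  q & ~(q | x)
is never true.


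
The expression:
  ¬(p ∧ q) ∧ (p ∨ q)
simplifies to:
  (p ∧ ¬q) ∨ (q ∧ ¬p)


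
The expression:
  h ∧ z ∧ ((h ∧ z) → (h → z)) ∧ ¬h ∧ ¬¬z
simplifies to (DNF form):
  False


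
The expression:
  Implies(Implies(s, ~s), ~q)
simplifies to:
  s | ~q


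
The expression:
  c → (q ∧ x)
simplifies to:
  (q ∧ x) ∨ ¬c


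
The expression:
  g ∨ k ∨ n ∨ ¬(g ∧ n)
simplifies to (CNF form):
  True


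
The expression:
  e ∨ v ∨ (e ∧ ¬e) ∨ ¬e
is always true.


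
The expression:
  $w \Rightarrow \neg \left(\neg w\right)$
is always true.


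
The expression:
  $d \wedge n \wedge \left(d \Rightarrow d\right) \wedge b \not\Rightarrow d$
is never true.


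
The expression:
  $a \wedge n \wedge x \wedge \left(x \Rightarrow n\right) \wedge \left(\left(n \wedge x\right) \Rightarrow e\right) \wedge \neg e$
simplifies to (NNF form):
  $\text{False}$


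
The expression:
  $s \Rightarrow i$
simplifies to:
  $i \vee \neg s$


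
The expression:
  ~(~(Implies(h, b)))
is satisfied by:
  {b: True, h: False}
  {h: False, b: False}
  {h: True, b: True}


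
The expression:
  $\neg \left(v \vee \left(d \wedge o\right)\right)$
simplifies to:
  $\neg v \wedge \left(\neg d \vee \neg o\right)$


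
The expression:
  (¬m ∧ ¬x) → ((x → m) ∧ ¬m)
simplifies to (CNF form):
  True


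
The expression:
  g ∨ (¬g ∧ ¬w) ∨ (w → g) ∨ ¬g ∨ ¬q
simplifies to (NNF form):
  True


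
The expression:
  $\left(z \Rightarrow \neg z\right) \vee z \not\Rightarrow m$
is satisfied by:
  {m: False, z: False}
  {z: True, m: False}
  {m: True, z: False}


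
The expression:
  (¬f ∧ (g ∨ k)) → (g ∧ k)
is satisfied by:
  {f: True, k: False, g: False}
  {g: True, f: True, k: False}
  {f: True, k: True, g: False}
  {g: True, f: True, k: True}
  {g: False, k: False, f: False}
  {g: True, k: True, f: False}


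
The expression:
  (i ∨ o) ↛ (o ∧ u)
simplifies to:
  (i ∧ ¬o) ∨ (o ∧ ¬u)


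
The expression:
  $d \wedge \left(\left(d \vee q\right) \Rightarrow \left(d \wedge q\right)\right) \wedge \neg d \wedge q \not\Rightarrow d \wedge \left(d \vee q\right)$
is never true.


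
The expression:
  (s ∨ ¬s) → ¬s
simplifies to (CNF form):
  ¬s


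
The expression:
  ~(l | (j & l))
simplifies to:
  ~l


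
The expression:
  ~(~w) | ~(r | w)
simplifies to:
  w | ~r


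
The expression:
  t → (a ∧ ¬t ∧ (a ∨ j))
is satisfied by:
  {t: False}


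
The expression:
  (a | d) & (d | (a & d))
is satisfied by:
  {d: True}


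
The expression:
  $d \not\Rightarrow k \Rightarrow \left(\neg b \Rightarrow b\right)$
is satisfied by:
  {b: True, k: True, d: False}
  {b: True, k: False, d: False}
  {k: True, b: False, d: False}
  {b: False, k: False, d: False}
  {b: True, d: True, k: True}
  {b: True, d: True, k: False}
  {d: True, k: True, b: False}


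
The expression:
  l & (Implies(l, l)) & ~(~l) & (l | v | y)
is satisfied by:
  {l: True}


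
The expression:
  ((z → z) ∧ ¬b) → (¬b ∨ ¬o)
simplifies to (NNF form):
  True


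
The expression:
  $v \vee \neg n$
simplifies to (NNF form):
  $v \vee \neg n$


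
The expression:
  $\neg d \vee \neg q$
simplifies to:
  $\neg d \vee \neg q$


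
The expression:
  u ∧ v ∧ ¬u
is never true.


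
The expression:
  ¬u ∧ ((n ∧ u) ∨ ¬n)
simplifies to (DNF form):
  ¬n ∧ ¬u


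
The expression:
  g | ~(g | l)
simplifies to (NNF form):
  g | ~l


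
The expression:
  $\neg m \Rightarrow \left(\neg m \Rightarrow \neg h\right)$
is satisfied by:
  {m: True, h: False}
  {h: False, m: False}
  {h: True, m: True}


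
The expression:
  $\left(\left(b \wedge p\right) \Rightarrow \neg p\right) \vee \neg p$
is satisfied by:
  {p: False, b: False}
  {b: True, p: False}
  {p: True, b: False}


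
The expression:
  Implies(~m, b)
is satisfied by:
  {b: True, m: True}
  {b: True, m: False}
  {m: True, b: False}


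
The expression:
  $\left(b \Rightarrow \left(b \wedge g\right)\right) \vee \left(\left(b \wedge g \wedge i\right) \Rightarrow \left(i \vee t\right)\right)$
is always true.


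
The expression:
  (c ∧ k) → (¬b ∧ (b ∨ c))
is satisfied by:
  {k: False, b: False, c: False}
  {c: True, k: False, b: False}
  {b: True, k: False, c: False}
  {c: True, b: True, k: False}
  {k: True, c: False, b: False}
  {c: True, k: True, b: False}
  {b: True, k: True, c: False}


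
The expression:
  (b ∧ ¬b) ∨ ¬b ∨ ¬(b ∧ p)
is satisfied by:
  {p: False, b: False}
  {b: True, p: False}
  {p: True, b: False}


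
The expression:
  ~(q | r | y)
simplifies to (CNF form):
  ~q & ~r & ~y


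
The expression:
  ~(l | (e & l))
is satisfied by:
  {l: False}


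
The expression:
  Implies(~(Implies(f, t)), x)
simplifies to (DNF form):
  t | x | ~f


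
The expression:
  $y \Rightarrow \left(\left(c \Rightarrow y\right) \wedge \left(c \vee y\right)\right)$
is always true.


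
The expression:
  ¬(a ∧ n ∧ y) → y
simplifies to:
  y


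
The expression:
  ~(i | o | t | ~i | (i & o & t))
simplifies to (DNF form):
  False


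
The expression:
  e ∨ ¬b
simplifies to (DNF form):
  e ∨ ¬b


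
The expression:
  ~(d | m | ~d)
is never true.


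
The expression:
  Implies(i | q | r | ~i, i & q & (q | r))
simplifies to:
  i & q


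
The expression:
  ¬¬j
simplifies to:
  j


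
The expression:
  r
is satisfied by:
  {r: True}


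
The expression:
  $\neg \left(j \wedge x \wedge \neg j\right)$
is always true.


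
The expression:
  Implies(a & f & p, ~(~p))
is always true.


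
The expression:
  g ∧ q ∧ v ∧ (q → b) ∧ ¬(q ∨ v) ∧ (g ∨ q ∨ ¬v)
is never true.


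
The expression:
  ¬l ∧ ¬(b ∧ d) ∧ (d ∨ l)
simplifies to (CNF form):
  d ∧ ¬b ∧ ¬l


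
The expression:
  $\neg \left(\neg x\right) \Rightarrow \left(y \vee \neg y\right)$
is always true.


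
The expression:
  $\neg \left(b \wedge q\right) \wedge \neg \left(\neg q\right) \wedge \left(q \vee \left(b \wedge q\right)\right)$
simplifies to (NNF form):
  $q \wedge \neg b$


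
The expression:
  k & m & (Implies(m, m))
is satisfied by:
  {m: True, k: True}


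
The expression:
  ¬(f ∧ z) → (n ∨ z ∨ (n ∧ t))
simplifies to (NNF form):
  n ∨ z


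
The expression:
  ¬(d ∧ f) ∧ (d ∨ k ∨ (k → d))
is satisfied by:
  {d: False, f: False}
  {f: True, d: False}
  {d: True, f: False}


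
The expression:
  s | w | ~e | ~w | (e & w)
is always true.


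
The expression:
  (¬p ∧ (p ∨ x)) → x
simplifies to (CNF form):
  True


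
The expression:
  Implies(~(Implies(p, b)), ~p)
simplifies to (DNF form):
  b | ~p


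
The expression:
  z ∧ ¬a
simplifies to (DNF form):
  z ∧ ¬a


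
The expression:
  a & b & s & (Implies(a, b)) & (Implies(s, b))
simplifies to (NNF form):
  a & b & s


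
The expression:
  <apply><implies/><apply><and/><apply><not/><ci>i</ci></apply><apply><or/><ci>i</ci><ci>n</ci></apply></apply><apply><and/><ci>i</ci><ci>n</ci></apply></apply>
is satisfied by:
  {i: True, n: False}
  {n: False, i: False}
  {n: True, i: True}


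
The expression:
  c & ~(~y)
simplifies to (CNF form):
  c & y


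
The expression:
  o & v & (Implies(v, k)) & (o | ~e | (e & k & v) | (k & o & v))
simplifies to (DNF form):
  k & o & v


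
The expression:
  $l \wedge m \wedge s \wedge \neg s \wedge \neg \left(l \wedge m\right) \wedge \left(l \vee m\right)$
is never true.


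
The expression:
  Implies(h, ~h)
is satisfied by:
  {h: False}


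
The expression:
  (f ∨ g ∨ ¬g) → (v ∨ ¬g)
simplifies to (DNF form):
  v ∨ ¬g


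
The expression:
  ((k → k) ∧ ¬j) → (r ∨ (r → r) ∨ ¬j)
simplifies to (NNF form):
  True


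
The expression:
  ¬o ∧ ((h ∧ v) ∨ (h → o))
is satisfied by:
  {v: True, o: False, h: False}
  {o: False, h: False, v: False}
  {v: True, h: True, o: False}


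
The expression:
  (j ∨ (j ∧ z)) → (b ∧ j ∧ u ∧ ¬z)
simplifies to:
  (b ∧ u ∧ ¬z) ∨ ¬j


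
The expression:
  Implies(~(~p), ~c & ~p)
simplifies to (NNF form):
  ~p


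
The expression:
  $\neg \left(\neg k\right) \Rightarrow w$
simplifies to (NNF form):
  $w \vee \neg k$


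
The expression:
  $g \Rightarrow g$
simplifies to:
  $\text{True}$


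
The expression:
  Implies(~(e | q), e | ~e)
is always true.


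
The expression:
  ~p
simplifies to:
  ~p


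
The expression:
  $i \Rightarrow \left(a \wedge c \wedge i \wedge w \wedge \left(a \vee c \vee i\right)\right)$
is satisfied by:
  {a: True, w: True, c: True, i: False}
  {a: True, w: True, c: False, i: False}
  {a: True, c: True, w: False, i: False}
  {a: True, c: False, w: False, i: False}
  {w: True, c: True, a: False, i: False}
  {w: True, a: False, c: False, i: False}
  {w: False, c: True, a: False, i: False}
  {w: False, a: False, c: False, i: False}
  {a: True, i: True, w: True, c: True}


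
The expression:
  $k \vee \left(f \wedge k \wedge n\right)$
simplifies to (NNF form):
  $k$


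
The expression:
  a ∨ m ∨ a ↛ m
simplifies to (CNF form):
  a ∨ m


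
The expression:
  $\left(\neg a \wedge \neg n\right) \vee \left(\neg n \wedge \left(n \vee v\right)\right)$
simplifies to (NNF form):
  $\neg n \wedge \left(v \vee \neg a\right)$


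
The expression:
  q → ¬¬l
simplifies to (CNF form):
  l ∨ ¬q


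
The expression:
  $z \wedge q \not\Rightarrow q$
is never true.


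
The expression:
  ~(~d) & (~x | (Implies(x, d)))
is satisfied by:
  {d: True}


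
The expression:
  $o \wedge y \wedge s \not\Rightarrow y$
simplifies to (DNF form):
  $\text{False}$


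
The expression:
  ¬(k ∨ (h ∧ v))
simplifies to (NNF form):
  ¬k ∧ (¬h ∨ ¬v)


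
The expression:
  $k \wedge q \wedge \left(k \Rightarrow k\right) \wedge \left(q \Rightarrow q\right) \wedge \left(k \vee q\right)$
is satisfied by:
  {q: True, k: True}


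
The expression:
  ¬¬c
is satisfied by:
  {c: True}


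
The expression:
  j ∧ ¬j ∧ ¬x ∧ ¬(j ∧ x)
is never true.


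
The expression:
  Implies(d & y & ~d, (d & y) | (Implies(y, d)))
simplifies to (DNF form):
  True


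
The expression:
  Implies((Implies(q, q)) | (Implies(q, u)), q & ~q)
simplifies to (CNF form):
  False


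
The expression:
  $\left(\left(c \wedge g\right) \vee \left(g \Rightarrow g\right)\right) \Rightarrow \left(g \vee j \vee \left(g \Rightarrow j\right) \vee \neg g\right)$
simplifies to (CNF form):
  $\text{True}$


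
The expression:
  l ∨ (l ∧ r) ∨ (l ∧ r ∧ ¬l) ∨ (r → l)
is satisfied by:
  {l: True, r: False}
  {r: False, l: False}
  {r: True, l: True}


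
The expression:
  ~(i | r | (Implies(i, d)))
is never true.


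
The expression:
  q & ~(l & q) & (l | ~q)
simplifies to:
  False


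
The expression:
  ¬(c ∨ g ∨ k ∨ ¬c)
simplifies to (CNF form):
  False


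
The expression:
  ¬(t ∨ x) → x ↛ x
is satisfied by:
  {x: True, t: True}
  {x: True, t: False}
  {t: True, x: False}


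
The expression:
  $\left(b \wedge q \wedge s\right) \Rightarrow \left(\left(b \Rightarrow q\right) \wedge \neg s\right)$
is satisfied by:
  {s: False, q: False, b: False}
  {b: True, s: False, q: False}
  {q: True, s: False, b: False}
  {b: True, q: True, s: False}
  {s: True, b: False, q: False}
  {b: True, s: True, q: False}
  {q: True, s: True, b: False}


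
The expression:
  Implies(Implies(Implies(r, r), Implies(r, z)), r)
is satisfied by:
  {r: True}


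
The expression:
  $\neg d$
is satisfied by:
  {d: False}


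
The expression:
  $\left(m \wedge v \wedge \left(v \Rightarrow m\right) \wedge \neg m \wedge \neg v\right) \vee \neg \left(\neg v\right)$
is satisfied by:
  {v: True}


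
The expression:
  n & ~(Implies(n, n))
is never true.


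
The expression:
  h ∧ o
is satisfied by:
  {h: True, o: True}


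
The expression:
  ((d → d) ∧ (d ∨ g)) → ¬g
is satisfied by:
  {g: False}


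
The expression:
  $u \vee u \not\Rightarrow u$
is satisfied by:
  {u: True}


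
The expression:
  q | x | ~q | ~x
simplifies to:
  True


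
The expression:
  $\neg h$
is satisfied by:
  {h: False}


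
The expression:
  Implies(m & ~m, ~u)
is always true.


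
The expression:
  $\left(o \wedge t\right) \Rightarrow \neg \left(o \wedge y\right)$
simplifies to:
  $\neg o \vee \neg t \vee \neg y$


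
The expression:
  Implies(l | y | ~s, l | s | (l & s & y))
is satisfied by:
  {l: True, s: True}
  {l: True, s: False}
  {s: True, l: False}


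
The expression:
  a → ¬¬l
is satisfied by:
  {l: True, a: False}
  {a: False, l: False}
  {a: True, l: True}


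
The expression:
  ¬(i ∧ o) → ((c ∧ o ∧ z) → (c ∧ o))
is always true.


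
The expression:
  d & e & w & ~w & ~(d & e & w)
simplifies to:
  False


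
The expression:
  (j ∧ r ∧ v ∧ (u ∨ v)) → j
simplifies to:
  True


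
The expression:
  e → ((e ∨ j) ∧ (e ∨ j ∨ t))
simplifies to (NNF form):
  True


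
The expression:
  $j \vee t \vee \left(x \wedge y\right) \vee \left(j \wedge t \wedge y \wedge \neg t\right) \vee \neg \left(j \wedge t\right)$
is always true.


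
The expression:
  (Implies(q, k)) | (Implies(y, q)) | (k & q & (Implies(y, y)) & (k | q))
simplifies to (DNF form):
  True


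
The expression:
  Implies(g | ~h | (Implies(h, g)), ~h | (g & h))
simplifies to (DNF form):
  True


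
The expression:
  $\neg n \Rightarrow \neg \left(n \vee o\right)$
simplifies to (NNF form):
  $n \vee \neg o$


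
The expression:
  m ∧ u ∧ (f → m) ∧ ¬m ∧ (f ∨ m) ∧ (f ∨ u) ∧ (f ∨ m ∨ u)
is never true.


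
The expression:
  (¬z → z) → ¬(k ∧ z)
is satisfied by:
  {k: False, z: False}
  {z: True, k: False}
  {k: True, z: False}


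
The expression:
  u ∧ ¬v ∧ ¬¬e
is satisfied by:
  {e: True, u: True, v: False}


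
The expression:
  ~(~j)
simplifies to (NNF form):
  j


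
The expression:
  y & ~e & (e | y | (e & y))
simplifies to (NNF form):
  y & ~e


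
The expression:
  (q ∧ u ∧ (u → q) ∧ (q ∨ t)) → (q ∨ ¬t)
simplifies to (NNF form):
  True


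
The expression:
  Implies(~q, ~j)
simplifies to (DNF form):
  q | ~j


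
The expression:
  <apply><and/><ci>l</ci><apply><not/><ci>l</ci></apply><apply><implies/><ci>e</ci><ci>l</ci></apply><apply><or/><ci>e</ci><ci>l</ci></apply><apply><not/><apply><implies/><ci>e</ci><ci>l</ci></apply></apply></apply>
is never true.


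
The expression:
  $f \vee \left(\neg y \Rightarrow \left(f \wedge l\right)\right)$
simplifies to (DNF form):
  $f \vee y$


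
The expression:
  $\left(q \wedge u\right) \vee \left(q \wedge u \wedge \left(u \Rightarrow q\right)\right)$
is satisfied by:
  {u: True, q: True}


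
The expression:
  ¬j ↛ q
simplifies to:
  q ∨ ¬j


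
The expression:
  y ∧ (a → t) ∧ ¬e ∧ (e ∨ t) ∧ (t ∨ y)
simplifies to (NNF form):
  t ∧ y ∧ ¬e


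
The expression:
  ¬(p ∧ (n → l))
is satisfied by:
  {n: True, l: False, p: False}
  {l: False, p: False, n: False}
  {n: True, l: True, p: False}
  {l: True, n: False, p: False}
  {p: True, n: True, l: False}


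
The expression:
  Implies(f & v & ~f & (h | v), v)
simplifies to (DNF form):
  True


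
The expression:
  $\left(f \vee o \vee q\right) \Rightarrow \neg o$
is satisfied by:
  {o: False}


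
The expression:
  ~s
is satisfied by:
  {s: False}


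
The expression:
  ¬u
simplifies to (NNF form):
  ¬u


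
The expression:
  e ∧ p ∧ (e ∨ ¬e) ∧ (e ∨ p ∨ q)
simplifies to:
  e ∧ p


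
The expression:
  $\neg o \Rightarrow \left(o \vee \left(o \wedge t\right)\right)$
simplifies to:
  $o$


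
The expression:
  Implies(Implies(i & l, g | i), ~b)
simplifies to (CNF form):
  ~b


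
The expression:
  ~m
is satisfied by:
  {m: False}


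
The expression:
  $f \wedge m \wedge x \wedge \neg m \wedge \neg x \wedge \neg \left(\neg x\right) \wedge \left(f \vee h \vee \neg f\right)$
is never true.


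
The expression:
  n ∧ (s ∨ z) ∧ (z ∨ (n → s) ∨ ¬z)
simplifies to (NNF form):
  n ∧ (s ∨ z)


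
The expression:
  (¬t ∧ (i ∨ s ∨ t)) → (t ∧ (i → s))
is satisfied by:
  {t: True, s: False, i: False}
  {i: True, t: True, s: False}
  {t: True, s: True, i: False}
  {i: True, t: True, s: True}
  {i: False, s: False, t: False}


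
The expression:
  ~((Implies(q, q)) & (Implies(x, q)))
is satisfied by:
  {x: True, q: False}


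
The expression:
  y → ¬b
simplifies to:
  ¬b ∨ ¬y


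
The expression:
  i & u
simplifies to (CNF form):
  i & u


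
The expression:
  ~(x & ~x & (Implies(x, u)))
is always true.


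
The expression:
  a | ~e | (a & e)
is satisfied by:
  {a: True, e: False}
  {e: False, a: False}
  {e: True, a: True}


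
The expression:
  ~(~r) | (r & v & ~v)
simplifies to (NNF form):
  r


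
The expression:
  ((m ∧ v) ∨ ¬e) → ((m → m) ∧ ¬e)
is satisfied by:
  {m: False, e: False, v: False}
  {v: True, m: False, e: False}
  {e: True, m: False, v: False}
  {v: True, e: True, m: False}
  {m: True, v: False, e: False}
  {v: True, m: True, e: False}
  {e: True, m: True, v: False}


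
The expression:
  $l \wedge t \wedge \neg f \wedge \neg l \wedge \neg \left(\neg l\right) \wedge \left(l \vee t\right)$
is never true.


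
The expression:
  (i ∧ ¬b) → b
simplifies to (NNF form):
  b ∨ ¬i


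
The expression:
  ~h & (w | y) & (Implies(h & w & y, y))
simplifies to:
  ~h & (w | y)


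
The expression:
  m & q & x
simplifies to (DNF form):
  m & q & x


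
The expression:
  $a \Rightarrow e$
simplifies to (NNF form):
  $e \vee \neg a$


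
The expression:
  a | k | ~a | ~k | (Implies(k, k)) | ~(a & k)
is always true.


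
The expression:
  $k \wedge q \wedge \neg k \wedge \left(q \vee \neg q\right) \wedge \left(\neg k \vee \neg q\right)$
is never true.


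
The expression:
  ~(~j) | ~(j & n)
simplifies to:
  True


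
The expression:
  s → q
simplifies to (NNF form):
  q ∨ ¬s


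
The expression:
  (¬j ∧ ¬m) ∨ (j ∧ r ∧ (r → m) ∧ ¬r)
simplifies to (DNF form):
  ¬j ∧ ¬m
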